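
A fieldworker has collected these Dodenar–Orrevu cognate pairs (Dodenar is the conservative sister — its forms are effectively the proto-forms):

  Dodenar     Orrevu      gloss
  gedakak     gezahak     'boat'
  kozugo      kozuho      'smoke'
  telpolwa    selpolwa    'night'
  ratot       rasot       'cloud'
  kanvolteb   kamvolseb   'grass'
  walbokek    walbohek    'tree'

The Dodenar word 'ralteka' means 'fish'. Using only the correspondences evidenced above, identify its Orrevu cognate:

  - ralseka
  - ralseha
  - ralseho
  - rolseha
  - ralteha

kanvolteb ~ kamvolseb — Dodenar t corresponds to Orrevu s after a consonant, before a front vowel.
gedakak ~ gezahak — Dodenar k corresponds to Orrevu h between vowels (before a back vowel).
Applying these to Dodenar 'ralteka':
  ralteka → ralseka   (t→s after a consonant, before a front vowel)
  ralseka → ralseha   (k→h between vowels (before a back vowel))
So the Orrevu cognate is 'ralseha'.

ralseha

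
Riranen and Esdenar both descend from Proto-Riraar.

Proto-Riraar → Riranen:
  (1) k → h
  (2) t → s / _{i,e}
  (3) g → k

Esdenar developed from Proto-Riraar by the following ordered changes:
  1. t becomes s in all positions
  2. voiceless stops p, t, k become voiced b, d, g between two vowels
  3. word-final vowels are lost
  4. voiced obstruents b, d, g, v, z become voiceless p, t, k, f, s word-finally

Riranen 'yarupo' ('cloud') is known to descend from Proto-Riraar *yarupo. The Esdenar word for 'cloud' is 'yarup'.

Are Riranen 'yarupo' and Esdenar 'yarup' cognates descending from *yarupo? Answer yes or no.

yes

Derive the expected Esdenar reflex of *yarupo:
Esdenar: *yarupo
  yarupo (rule 1 does not apply)
  yarupo → yarubo   [intervocalic voicing]
  yarubo → yarub   [apocope]
  yarub → yarup   [final devoicing]
  giving Esdenar yarup.
Esdenar 'yarup' matches the regular reflex exactly, so the pair is cognate.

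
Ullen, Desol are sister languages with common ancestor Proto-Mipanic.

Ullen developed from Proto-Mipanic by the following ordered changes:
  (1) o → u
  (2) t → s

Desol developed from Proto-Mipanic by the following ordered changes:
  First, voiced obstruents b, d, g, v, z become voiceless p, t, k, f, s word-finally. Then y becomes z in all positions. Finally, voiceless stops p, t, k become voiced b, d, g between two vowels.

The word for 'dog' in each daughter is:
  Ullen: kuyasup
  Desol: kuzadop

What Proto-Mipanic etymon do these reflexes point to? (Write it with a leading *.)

Position 5: Ullen has s, Desol has d. Taking the neighbouring segments as reconstructed: Ullen s could go back to *t or *s; Desol d could go back to *t or *d — the one source consistent with every daughter is *t.
Position 6: Ullen has u, Desol has o. Desol preserves o here (none of its changes turn any other segment into o), so the proto-segment is *o.
This points to *kuyatop. Verify forward in each daughter:
Ullen: *kuyatop > kuyatup > kuyasup  (by vowel merger, unconditioned shift)
Desol: *kuyatop > kuzatop > kuzadop  (by unconditioned shift, intervocalic voicing)
*kuyatop is the unique common source.

*kuyatop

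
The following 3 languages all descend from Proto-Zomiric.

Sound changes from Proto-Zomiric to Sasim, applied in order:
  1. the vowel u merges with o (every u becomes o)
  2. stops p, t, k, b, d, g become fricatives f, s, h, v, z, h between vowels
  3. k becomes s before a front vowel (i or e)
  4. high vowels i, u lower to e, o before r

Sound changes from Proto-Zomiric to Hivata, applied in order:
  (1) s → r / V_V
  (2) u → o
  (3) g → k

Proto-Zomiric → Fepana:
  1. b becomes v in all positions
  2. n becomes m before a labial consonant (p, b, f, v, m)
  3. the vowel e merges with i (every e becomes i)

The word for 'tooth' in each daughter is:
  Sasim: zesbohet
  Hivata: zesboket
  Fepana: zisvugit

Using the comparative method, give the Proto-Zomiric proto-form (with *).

*zesbuget

Position 4: Sasim has b, Hivata has b, Fepana has v. Sasim preserves b here (none of its changes turn any other segment into b), so the proto-segment is *b.
Position 5: Sasim has o, Hivata has o, Fepana has u. Fepana preserves u here (none of its changes turn any other segment into u), so the proto-segment is *u.
Verify the candidate proto-form against each daughter:
Sasim: start from *zesbuget.
  rule 1 (vowel merger): zesbuget → zesboget
  rule 2 (intervocalic lenition): zesboget → zesbohet
  rule 3: no change — zesbohet
  rule 4: no change — zesbohet
  ⇒ Sasim zesbohet
Hivata: *zesbuget > zesboget > zesboket  (by vowel merger, unconditioned shift)
Fepana: *zesbuget > zesvuget > zisvugit  (by unconditioned shift, vowel merger)
No other proto-form is consistent with every reflex, so the reconstruction is *zesbuget.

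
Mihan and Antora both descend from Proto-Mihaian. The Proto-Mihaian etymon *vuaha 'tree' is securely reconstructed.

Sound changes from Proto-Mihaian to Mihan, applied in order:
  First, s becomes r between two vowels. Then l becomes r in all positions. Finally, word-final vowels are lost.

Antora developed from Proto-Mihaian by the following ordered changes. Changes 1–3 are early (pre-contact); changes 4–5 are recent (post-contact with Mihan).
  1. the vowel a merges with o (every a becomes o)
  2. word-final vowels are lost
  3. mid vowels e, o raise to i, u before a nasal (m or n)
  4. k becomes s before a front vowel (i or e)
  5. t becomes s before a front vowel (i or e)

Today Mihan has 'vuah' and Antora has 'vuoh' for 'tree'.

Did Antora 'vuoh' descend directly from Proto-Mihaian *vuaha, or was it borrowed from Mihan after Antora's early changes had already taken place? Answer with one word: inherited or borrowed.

If inherited, *vuaha would pass through all of Antora's changes:
Antora: *vuaha > vuoho > vuoh  (by vowel merger, apocope)
If borrowed from Mihan 'vuah' after the early changes, it would undergo only the recent ones:
  rule 4 (palatalisation): no change (vuah)
  rule 5 (palatalisation): no change (vuah)
  ⇒ as a loan: vuah
Antora 'vuoh' matches the inherited outcome exactly, so it is an inherited cognate, not a loan.

inherited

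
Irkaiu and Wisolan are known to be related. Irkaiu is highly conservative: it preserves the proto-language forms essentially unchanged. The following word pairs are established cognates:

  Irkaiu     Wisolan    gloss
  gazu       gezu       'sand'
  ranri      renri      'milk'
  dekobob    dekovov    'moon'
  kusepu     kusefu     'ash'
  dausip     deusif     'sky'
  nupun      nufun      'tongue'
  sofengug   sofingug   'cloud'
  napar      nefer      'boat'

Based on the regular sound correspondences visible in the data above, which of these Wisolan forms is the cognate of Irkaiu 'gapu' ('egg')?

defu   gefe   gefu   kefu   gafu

napar ~ nefer — Irkaiu a corresponds to Wisolan e after a consonant, before a labial obstruent.
kusepu ~ kusefu, nupun ~ nufun — Irkaiu p corresponds to Wisolan f between vowels (before a back vowel).
Applying these to Irkaiu 'gapu':
  gapu → gepu   (a→e after a consonant, before a labial obstruent)
  gepu → gefu   (p→f between vowels (before a back vowel))
So the Wisolan cognate is 'gefu'.

gefu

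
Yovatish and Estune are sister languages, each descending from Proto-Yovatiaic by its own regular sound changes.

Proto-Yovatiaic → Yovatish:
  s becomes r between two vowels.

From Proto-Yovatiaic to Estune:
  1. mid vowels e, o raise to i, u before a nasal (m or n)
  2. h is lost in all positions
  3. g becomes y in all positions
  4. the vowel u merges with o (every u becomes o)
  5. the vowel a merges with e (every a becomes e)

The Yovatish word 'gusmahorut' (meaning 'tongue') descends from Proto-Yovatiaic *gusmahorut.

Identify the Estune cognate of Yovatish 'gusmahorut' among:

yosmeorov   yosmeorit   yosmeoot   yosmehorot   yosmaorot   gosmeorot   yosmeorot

Estune: *gusmahorut
  gusmahorut (rule 1 does not apply)
  gusmahorut → gusmaorut   [h-loss]
  gusmaorut → yusmaorut   [unconditioned shift]
  yusmaorut → yosmaorot   [vowel merger]
  yosmaorot → yosmeorot   [vowel merger]
  giving Estune yosmeorot.

yosmeorot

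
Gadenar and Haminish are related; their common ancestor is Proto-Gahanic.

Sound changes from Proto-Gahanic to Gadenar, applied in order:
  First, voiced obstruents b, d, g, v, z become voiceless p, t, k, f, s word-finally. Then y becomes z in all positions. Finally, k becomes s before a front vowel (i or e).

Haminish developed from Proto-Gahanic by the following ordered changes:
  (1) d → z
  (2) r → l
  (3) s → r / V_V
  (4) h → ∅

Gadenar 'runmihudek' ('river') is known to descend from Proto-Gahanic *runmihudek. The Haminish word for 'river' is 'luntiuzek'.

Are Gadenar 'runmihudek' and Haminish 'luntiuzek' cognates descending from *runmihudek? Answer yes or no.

no

Derive the expected Haminish reflex of *runmihudek:
Haminish: *runmihudek > runmihuzek > lunmihuzek > lunmiuzek  (by unconditioned shift, unconditioned shift, h-loss)
The regular Haminish reflex would be 'lunmiuzek', but the attested form is 'luntiuzek'. The correspondence is irregular, so they are not cognates (the Haminish form has a different source).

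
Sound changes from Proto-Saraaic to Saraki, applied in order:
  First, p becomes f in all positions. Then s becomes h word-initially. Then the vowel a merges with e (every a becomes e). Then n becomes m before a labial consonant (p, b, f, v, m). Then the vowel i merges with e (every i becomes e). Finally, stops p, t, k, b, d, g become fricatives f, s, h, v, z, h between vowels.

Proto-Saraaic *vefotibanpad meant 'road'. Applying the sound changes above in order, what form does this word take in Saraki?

Saraki: *vefotibanpad
  vefotibanpad → vefotibanfad   [unconditioned shift]
  vefotibanfad (rule 2 does not apply)
  vefotibanfad → vefotibenfed   [vowel merger]
  vefotibenfed → vefotibemfed   [nasal place assimilation]
  vefotibemfed → vefotebemfed   [vowel merger]
  vefotebemfed → vefosevemfed   [intervocalic lenition]
  giving Saraki vefosevemfed.

vefosevemfed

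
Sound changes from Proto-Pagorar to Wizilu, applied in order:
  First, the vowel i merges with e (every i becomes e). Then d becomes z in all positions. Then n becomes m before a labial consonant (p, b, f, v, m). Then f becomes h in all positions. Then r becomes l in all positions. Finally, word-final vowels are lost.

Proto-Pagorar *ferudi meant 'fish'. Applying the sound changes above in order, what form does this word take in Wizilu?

Wizilu: *ferudi > ferude > feruze > heruze > heluze > heluz  (by vowel merger, unconditioned shift, unconditioned shift, unconditioned shift, apocope)

heluz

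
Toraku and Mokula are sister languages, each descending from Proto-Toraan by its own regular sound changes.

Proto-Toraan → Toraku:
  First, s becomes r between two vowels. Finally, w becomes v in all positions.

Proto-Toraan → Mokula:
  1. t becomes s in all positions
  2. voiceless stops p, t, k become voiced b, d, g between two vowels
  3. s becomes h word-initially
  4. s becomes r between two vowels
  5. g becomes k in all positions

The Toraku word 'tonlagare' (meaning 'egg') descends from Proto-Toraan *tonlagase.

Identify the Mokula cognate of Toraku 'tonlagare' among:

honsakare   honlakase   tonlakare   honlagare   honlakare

honlakare

Mokula: *tonlagase > sonlagase > honlagase > honlagare > honlakare  (by unconditioned shift, debuccalisation, rhotacism, unconditioned shift)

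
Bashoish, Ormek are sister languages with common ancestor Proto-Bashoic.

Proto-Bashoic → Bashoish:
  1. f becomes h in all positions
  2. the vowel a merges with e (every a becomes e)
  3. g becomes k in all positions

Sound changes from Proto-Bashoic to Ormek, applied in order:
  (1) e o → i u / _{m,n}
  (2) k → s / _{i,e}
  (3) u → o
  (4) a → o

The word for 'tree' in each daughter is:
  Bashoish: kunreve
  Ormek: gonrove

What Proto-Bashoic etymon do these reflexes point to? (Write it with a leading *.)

*gunrave

Position 5: Bashoish has e, Ormek has o. Taking the neighbouring segments as reconstructed: Bashoish e could go back to *a or *e; Ormek o could go back to *a or *o or *u — the one source consistent with every daughter is *a.
Position 2: Bashoish has u, Ormek has o. Bashoish preserves u here (none of its changes turn any other segment into u), so the proto-segment is *u.
This points to *gunrave. Verify forward in each daughter:
Bashoish: *gunrave > gunreve > kunreve  (by vowel merger, unconditioned shift)
Ormek: *gunrave > gonrave > gonrove  (by vowel merger, vowel merger)
No other proto-form is consistent with every reflex, so the reconstruction is *gunrave.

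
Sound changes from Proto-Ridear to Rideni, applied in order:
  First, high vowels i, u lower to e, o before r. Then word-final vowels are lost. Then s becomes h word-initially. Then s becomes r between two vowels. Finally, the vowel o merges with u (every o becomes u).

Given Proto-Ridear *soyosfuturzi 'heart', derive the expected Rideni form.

huyusfuturz

Rideni: start from *soyosfuturzi.
  rule 1 (pre-rhotic lowering): soyosfuturzi → soyosfutorzi
  rule 2 (apocope): soyosfutorzi → soyosfutorz
  rule 3 (debuccalisation): soyosfutorz → hoyosfutorz
  rule 4: no change — hoyosfutorz
  rule 5 (vowel merger): hoyosfutorz → huyusfuturz
  ⇒ Rideni huyusfuturz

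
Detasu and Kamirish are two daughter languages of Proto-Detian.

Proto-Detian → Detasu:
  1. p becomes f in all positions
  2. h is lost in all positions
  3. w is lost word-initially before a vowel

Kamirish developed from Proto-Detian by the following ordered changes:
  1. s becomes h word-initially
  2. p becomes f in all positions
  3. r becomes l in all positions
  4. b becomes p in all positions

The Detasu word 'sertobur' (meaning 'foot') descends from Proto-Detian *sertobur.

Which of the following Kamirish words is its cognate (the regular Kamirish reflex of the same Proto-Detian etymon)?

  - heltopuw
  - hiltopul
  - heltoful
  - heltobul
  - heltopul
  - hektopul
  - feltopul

heltopul

Kamirish: *sertobur > hertobur > heltobul > heltopul  (by debuccalisation, unconditioned shift, unconditioned shift)
Only 'heltopul' matches the regular Kamirish development of *sertobur.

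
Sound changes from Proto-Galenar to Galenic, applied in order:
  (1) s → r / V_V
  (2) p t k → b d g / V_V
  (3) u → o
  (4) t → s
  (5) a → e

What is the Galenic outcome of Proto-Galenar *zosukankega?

Galenic: *zosukankega
  zosukankega → zorukankega   [rhotacism]
  zorukankega → zorugankega   [intervocalic voicing]
  zorugankega → zorogankega   [vowel merger]
  zorogankega (rule 4 does not apply)
  zorogankega → zorogenkege   [vowel merger]
  giving Galenic zorogenkege.

zorogenkege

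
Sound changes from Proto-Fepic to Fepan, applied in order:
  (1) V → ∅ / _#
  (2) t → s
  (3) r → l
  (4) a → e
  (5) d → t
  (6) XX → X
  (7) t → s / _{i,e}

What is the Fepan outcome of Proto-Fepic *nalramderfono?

Fepan: *nalramderfono
  nalramderfono → nalramderfon   [apocope]
  nalramderfon (rule 2 does not apply)
  nalramderfon → nallamdelfon   [unconditioned shift]
  nallamdelfon → nellemdelfon   [vowel merger]
  nellemdelfon → nellemtelfon   [unconditioned shift]
  nellemtelfon → nelemtelfon   [degemination]
  nelemtelfon → nelemselfon   [palatalisation]
  giving Fepan nelemselfon.

nelemselfon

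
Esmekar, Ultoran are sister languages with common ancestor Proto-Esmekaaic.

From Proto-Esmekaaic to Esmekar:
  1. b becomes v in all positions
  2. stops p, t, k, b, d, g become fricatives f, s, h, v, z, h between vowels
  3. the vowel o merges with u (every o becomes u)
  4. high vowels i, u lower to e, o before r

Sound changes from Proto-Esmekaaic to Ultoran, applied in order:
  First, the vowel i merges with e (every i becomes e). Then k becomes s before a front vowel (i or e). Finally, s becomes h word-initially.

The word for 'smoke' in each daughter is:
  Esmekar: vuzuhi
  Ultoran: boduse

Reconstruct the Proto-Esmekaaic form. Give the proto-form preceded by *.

*boduki

Position 1: Esmekar has v, Ultoran has b. Ultoran preserves b here (none of its changes turn any other segment into b), so the proto-segment is *b.
Position 3: Esmekar has z, Ultoran has d. Ultoran preserves d here (none of its changes turn any other segment into d), so the proto-segment is *d.
Position 6: Esmekar has i, Ultoran has e. Esmekar preserves i here (none of its changes turn any other segment into i), so the proto-segment is *i.
This points to *boduki. Verify forward in each daughter:
Esmekar: start from *boduki.
  rule 1 (unconditioned shift): boduki → voduki
  rule 2 (intervocalic lenition): voduki → vozuhi
  rule 3 (vowel merger): vozuhi → vuzuhi
  rule 4: no change — vuzuhi
  ⇒ Esmekar vuzuhi
Ultoran: *boduki
  boduki → boduke   [vowel merger]
  boduke → boduse   [palatalisation]
  boduse (rule 3 does not apply)
  giving Ultoran boduse.
*boduki is the unique common source.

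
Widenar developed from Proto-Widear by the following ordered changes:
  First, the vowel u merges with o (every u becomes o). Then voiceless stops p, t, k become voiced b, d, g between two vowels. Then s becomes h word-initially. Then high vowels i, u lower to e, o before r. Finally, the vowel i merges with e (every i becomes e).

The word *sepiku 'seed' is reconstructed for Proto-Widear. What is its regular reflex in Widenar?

hebego

Widenar: *sepiku > sepiko > sebigo > hebigo > hebego  (by vowel merger, intervocalic voicing, debuccalisation, vowel merger)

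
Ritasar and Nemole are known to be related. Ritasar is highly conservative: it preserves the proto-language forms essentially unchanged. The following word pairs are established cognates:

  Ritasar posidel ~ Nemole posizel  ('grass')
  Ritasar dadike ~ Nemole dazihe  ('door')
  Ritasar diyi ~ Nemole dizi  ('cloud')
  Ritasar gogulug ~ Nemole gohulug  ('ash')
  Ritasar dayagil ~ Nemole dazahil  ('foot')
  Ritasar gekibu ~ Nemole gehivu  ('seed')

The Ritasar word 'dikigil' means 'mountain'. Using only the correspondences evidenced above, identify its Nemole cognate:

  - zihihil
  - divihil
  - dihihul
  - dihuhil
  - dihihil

gekibu ~ gehivu — Ritasar k corresponds to Nemole h between vowels (before a front vowel).
dayagil ~ dazahil — Ritasar g corresponds to Nemole h between vowels (before a front vowel).
Applying these to Ritasar 'dikigil':
  dikigil → dihigil   (k→h between vowels (before a front vowel))
  dihigil → dihihil   (g→h between vowels (before a front vowel))
So the Nemole cognate is 'dihihil'.

dihihil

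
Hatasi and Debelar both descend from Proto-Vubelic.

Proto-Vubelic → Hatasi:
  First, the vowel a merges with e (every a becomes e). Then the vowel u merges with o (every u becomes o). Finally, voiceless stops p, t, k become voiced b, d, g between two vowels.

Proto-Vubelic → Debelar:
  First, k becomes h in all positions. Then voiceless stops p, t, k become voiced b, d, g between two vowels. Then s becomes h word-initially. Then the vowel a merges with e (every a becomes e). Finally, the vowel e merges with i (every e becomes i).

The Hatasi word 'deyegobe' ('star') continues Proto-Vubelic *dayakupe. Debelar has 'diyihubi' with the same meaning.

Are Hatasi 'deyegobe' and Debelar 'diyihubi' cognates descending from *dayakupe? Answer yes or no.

Derive the expected Debelar reflex of *dayakupe:
Debelar: *dayakupe > dayahupe > dayahube > deyehube > diyihubi  (by unconditioned shift, intervocalic voicing, vowel merger, vowel merger)
Debelar 'diyihubi' matches the regular reflex exactly, so the pair is cognate.

yes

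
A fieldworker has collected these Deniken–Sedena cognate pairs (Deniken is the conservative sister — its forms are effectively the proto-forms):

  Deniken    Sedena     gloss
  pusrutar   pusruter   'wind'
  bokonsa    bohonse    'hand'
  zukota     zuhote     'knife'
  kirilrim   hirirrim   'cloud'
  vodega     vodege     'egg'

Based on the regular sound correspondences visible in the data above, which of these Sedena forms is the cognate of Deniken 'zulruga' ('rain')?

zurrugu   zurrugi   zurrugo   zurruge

kirilrim ~ hirirrim — Deniken l corresponds to Sedena r after a vowel, before r.
bokonsa ~ bohonse, zukota ~ zuhote — Deniken a corresponds to Sedena e word-finally.
Applying these to Deniken 'zulruga':
  zulruga → zurruga   (l→r after a vowel, before r)
  zurruga → zurruge   (a→e word-finally)
So the Sedena cognate is 'zurruge'.

zurruge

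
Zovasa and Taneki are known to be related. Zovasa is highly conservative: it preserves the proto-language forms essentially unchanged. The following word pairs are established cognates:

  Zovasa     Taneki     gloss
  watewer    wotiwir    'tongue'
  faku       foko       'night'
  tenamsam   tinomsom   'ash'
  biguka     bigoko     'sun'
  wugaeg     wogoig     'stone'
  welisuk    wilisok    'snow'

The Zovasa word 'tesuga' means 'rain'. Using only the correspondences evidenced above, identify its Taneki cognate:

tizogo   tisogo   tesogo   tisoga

watewer ~ wotiwir, welisuk ~ wilisok — Zovasa e corresponds to Taneki i after a consonant, before a consonant other than r, m, n, p, b, f, v.
biguka ~ bigoko, wugaeg ~ wogoig — Zovasa u corresponds to Taneki o after a consonant, before a consonant other than r, m, n, p, b, f, v.
biguka ~ bigoko — Zovasa a corresponds to Taneki o word-finally.
Applying these to Zovasa 'tesuga':
  tesuga → tisuga   (e→i after a consonant, before a consonant other than r, m, n, p, b, f, v)
  tisuga → tisoga   (u→o after a consonant, before a consonant other than r, m, n, p, b, f, v)
  tisoga → tisogo   (a→o word-finally)
So the Taneki cognate is 'tisogo'.

tisogo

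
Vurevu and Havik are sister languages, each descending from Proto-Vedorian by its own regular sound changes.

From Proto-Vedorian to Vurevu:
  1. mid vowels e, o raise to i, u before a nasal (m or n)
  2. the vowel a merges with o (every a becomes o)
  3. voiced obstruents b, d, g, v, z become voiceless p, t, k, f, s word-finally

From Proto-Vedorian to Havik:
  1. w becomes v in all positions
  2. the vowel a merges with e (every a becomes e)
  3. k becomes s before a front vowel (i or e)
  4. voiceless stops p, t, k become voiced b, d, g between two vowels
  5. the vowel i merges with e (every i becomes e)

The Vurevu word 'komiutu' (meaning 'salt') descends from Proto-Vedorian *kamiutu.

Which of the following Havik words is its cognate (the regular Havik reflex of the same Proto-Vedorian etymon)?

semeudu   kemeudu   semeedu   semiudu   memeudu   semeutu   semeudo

semeudu

Havik: start from *kamiutu.
  rule 1: no change — kamiutu
  rule 2 (vowel merger): kamiutu → kemiutu
  rule 3 (palatalisation): kemiutu → semiutu
  rule 4 (intervocalic voicing): semiutu → semiudu
  rule 5 (vowel merger): semiudu → semeudu
  ⇒ Havik semeudu
Among the options, 'semeudu' alone shows every Havik change applied in order.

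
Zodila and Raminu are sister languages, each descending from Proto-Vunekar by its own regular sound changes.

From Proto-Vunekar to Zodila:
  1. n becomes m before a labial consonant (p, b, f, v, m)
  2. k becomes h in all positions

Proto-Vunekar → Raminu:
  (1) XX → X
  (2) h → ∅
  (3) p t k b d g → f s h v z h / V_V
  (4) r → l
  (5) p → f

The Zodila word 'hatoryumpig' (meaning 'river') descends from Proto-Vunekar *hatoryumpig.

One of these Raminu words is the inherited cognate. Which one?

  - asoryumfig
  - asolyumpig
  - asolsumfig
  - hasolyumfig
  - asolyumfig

asolyumfig

Raminu: *hatoryumpig > atoryumpig > asoryumpig > asolyumpig > asolyumfig  (by h-loss, intervocalic lenition, unconditioned shift, unconditioned shift)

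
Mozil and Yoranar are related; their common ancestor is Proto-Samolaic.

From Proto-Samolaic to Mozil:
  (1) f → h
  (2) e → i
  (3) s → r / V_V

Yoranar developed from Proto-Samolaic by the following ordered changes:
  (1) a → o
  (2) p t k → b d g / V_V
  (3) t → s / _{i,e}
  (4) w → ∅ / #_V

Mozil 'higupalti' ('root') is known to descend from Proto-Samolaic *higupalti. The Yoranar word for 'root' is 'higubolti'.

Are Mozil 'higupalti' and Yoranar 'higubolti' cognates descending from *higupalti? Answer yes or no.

Derive the expected Yoranar reflex of *higupalti:
Yoranar: *higupalti > higupolti > higubolti > higubolsi  (by vowel merger, intervocalic voicing, palatalisation)
The regular Yoranar reflex would be 'higubolsi', but the attested form is 'higubolti'. The correspondence is irregular, so they are not cognates (the Yoranar form has a different source).

no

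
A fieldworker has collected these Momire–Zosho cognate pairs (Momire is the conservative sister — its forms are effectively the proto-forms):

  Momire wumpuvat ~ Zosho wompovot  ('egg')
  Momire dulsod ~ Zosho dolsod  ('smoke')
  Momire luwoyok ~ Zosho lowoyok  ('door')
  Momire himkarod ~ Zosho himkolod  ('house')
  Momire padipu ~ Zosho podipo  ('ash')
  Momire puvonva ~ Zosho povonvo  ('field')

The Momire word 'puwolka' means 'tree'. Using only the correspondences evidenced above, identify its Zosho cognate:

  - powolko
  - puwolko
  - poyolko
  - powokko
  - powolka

dulsod ~ dolsod, luwoyok ~ lowoyok — Momire u corresponds to Zosho o after a consonant, before a consonant other than r, m, n, p, b, f, v.
puvonva ~ povonvo — Momire a corresponds to Zosho o word-finally.
Applying these to Momire 'puwolka':
  puwolka → powolka   (u→o after a consonant, before a consonant other than r, m, n, p, b, f, v)
  powolka → powolko   (a→o word-finally)
So the Zosho cognate is 'powolko'.

powolko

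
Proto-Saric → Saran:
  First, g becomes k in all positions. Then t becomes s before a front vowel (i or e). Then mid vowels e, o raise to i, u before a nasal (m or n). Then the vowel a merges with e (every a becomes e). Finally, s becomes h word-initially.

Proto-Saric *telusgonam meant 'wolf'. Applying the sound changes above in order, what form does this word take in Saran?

heluskunem

Saran: start from *telusgonam.
  rule 1 (unconditioned shift): telusgonam → teluskonam
  rule 2 (palatalisation): teluskonam → seluskonam
  rule 3 (pre-nasal raising): seluskonam → seluskunam
  rule 4 (vowel merger): seluskunam → seluskunem
  rule 5 (debuccalisation): seluskunem → heluskunem
  ⇒ Saran heluskunem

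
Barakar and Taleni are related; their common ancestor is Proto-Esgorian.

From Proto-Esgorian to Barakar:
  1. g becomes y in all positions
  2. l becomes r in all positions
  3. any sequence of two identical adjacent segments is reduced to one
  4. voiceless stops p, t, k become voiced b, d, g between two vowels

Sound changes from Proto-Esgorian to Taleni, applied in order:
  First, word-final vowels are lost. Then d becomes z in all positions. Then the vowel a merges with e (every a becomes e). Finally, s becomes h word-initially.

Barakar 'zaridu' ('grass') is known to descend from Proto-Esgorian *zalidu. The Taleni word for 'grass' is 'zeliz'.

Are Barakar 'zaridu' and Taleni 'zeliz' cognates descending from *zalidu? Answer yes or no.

yes

Derive the expected Taleni reflex of *zalidu:
Taleni: *zalidu
  zalidu → zalid   [apocope]
  zalid → zaliz   [unconditioned shift]
  zaliz → zeliz   [vowel merger]
  zeliz (rule 4 does not apply)
  giving Taleni zeliz.
Taleni 'zeliz' matches the regular reflex exactly, so the pair is cognate.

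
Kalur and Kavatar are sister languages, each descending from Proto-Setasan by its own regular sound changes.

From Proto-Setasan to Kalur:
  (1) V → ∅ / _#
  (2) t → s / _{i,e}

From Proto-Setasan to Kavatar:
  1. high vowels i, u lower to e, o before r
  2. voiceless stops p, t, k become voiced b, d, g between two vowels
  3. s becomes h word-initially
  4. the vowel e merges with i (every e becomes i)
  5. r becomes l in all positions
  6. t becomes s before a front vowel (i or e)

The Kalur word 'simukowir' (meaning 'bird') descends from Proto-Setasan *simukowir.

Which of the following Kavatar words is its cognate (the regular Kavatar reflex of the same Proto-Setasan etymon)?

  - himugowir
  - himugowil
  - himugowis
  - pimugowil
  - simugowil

himugowil

Kavatar: *simukowir
  simukowir → simukower   [pre-rhotic lowering]
  simukower → simugower   [intervocalic voicing]
  simugower → himugower   [debuccalisation]
  himugower → himugowir   [vowel merger]
  himugowir → himugowil   [unconditioned shift]
  himugowil (rule 6 does not apply)
  giving Kavatar himugowil.
Only 'himugowil' matches the regular Kavatar development of *simukowir.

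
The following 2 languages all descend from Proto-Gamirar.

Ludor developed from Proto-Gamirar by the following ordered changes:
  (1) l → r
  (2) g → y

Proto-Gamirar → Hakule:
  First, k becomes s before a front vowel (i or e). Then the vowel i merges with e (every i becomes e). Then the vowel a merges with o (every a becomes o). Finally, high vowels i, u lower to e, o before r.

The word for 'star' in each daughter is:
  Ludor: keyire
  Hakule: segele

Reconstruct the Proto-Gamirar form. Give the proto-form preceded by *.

*kegile

Position 3: Ludor has y, Hakule has g. Hakule preserves g here (none of its changes turn any other segment into g), so the proto-segment is *g.
Position 5: Ludor has r, Hakule has l. Hakule preserves l here (none of its changes turn any other segment into l), so the proto-segment is *l.
This points to *kegile. Verify forward in each daughter:
Ludor: *kegile
  kegile → kegire   [unconditioned shift]
  kegire → keyire   [unconditioned shift]
  giving Ludor keyire.
Hakule: *kegile
  kegile → segile   [palatalisation]
  segile → segele   [vowel merger]
  segele (rule 3 does not apply)
  segele (rule 4 does not apply)
  giving Hakule segele.
*kegile is the unique common source.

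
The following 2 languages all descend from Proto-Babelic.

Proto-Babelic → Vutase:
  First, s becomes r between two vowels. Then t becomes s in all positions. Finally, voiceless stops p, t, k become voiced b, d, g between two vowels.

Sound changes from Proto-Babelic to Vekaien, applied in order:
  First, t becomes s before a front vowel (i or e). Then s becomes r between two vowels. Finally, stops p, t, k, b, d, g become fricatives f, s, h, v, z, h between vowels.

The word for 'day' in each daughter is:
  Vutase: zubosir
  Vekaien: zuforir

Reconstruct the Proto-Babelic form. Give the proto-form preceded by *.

Position 5: Vutase has s, Vekaien has r. Taking the neighbouring segments as reconstructed: Vutase s can only go back to *t; Vekaien r could go back to *t or *s or *r — the one source consistent with every daughter is *t.
Position 3: Vutase has b, Vekaien has f. Taking the neighbouring segments as reconstructed: Vutase b could go back to *p or *b; Vekaien f could go back to *p or *f — the one source consistent with every daughter is *p.
Verify the candidate proto-form against each daughter:
Vutase: start from *zupotir.
  rule 1: no change — zupotir
  rule 2 (unconditioned shift): zupotir → zuposir
  rule 3 (intervocalic voicing): zuposir → zubosir
  ⇒ Vutase zubosir
Vekaien: *zupotir > zuposir > zuporir > zuforir  (by palatalisation, rhotacism, intervocalic lenition)
No other proto-form is consistent with every reflex, so the reconstruction is *zupotir.

*zupotir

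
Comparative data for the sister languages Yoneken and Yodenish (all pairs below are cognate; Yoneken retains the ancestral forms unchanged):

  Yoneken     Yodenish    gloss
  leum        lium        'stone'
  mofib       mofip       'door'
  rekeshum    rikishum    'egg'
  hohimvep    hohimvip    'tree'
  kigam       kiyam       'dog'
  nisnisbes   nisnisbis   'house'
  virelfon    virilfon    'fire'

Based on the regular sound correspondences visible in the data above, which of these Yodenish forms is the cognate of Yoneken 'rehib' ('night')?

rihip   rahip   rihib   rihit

rihip

rekeshum ~ rikishum, nisnisbes ~ nisnisbis — Yoneken e corresponds to Yodenish i after a consonant, before a consonant other than r, m, n, p, b, f, v.
mofib ~ mofip — Yoneken b corresponds to Yodenish p word-finally.
Applying these to Yoneken 'rehib':
  rehib → rihib   (e→i after a consonant, before a consonant other than r, m, n, p, b, f, v)
  rihib → rihip   (b→p word-finally)
So the Yodenish cognate is 'rihip'.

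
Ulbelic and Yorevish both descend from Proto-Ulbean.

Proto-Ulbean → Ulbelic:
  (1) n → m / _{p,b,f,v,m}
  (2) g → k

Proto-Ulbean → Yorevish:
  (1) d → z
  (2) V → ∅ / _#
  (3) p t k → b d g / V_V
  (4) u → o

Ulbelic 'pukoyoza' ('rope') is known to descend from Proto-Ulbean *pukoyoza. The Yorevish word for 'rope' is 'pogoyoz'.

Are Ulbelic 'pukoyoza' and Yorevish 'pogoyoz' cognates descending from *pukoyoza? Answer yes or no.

yes

Derive the expected Yorevish reflex of *pukoyoza:
Yorevish: *pukoyoza
  pukoyoza (rule 1 does not apply)
  pukoyoza → pukoyoz   [apocope]
  pukoyoz → pugoyoz   [intervocalic voicing]
  pugoyoz → pogoyoz   [vowel merger]
  giving Yorevish pogoyoz.
Yorevish 'pogoyoz' matches the regular reflex exactly, so the pair is cognate.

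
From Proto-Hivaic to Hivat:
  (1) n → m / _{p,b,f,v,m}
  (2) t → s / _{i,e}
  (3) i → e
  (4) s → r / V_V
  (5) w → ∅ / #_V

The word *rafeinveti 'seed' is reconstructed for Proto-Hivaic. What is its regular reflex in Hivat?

rafeemvere

Hivat: start from *rafeinveti.
  rule 1 (nasal place assimilation): rafeinveti → rafeimveti
  rule 2 (palatalisation): rafeimveti → rafeimvesi
  rule 3 (vowel merger): rafeimvesi → rafeemvese
  rule 4 (rhotacism): rafeemvese → rafeemvere
  rule 5: no change — rafeemvere
  ⇒ Hivat rafeemvere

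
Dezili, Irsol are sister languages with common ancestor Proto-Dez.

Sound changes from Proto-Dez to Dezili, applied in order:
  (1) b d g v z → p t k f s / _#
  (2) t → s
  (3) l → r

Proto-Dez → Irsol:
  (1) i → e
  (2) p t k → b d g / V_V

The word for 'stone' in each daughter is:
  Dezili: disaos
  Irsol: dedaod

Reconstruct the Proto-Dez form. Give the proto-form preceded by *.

Position 3: Dezili has s, Irsol has d. Taking the neighbouring segments as reconstructed: Dezili s could go back to *t or *s; Irsol d could go back to *t or *d — the one source consistent with every daughter is *t.
Position 2: Dezili has i, Irsol has e. Dezili preserves i here (none of its changes turn any other segment into i), so the proto-segment is *i.
Position 6: Dezili has s, Irsol has d. Taking the neighbouring segments as reconstructed: Dezili s could go back to *t or *d or *s or *z; Irsol d can only go back to *d — the one source consistent with every daughter is *d.
The remaining positions agree across the daughters. Check the candidate against every language:
Dezili: *ditaod > ditaot > disaos  (by final devoicing, unconditioned shift)
Irsol: *ditaod
  ditaod → detaod   [vowel merger]
  detaod → dedaod   [intervocalic voicing]
  giving Irsol dedaod.
*ditaod is the unique common source.

*ditaod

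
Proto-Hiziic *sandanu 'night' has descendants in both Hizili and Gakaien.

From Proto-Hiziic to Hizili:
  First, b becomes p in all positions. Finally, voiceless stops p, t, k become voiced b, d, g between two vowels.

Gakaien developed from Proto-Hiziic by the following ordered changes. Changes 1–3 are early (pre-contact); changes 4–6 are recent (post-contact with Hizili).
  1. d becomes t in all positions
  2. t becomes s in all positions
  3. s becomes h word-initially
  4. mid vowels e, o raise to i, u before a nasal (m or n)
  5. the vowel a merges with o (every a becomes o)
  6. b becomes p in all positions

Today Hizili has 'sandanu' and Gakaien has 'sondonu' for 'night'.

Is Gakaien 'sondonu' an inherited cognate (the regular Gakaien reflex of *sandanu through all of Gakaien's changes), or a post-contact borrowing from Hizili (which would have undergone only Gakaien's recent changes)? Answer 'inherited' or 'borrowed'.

If inherited, *sandanu would pass through all of Gakaien's changes:
Gakaien: *sandanu > santanu > sansanu > hansanu > honsonu  (by unconditioned shift, unconditioned shift, debuccalisation, vowel merger)
If borrowed from Hizili 'sandanu' after the early changes, it would undergo only the recent ones:
  rule 4 (pre-nasal raising): no change (sandanu)
  rule 5 (vowel merger): sandanu → sondonu
  rule 6 (unconditioned shift): no change (sondonu)
  ⇒ as a loan: sondonu
Gakaien 'sondonu' matches the loan outcome 'sondonu', not the inherited 'honsonu' — it skipped the early Gakaien changes, so it was borrowed from Hizili.

borrowed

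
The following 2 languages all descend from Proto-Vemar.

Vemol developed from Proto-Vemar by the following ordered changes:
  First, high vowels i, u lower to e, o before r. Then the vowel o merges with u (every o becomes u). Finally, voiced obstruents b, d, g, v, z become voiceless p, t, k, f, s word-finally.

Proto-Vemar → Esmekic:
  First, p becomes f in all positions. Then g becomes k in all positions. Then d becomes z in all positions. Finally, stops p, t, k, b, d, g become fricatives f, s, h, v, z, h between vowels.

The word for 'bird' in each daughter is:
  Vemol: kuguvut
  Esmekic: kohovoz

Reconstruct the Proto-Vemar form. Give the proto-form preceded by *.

*kogovod

Position 3: Vemol has g, Esmekic has h. Vemol preserves g here (none of its changes turn any other segment into g), so the proto-segment is *g.
Position 2: Vemol has u, Esmekic has o. Esmekic preserves o here (none of its changes turn any other segment into o), so the proto-segment is *o.
This points to *kogovod. Verify forward in each daughter:
Vemol: start from *kogovod.
  rule 1: no change — kogovod
  rule 2 (vowel merger): kogovod → kuguvud
  rule 3 (final devoicing): kuguvud → kuguvut
  ⇒ Vemol kuguvut
Esmekic: *kogovod > kokovod > kokovoz > kohovoz  (by unconditioned shift, unconditioned shift, intervocalic lenition)
*kogovod is the unique common source.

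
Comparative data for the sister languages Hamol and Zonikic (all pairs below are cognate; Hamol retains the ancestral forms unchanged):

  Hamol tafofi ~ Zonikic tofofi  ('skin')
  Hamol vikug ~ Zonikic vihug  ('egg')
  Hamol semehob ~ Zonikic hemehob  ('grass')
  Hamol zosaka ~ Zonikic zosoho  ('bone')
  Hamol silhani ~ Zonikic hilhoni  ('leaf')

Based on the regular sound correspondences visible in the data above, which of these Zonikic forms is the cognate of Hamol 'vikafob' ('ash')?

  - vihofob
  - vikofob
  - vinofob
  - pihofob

zosaka ~ zosoho — Hamol k corresponds to Zonikic h between vowels (before a back vowel).
tafofi ~ tofofi — Hamol a corresponds to Zonikic o after a consonant, before a labial obstruent.
Applying these to Hamol 'vikafob':
  vikafob → vihafob   (k→h between vowels (before a back vowel))
  vihafob → vihofob   (a→o after a consonant, before a labial obstruent)
So the Zonikic cognate is 'vihofob'.

vihofob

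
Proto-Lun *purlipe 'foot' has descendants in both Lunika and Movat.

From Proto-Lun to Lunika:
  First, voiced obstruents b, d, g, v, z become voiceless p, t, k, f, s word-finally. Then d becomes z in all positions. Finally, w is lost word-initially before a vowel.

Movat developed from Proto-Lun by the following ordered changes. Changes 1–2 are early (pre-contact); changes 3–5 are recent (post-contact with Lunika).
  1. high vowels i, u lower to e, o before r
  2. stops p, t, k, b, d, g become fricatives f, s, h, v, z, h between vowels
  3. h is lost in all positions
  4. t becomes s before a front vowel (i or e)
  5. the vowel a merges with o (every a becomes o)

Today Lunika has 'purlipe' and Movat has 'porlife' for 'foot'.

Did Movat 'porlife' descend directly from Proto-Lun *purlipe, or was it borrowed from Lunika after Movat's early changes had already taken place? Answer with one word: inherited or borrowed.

If inherited, *purlipe would pass through all of Movat's changes:
Movat: start from *purlipe.
  rule 1 (pre-rhotic lowering): purlipe → porlipe
  rule 2 (intervocalic lenition): porlipe → porlife
  rule 3: no change — porlife
  rule 4: no change — porlife
  rule 5: no change — porlife
  ⇒ Movat porlife
If borrowed from Lunika 'purlipe' after the early changes, it would undergo only the recent ones:
  rule 3 (h-loss): no change (purlipe)
  rule 4 (palatalisation): no change (purlipe)
  rule 5 (vowel merger): no change (purlipe)
  ⇒ as a loan: purlipe
Movat 'porlife' matches the inherited outcome exactly, so it is an inherited cognate, not a loan.

inherited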